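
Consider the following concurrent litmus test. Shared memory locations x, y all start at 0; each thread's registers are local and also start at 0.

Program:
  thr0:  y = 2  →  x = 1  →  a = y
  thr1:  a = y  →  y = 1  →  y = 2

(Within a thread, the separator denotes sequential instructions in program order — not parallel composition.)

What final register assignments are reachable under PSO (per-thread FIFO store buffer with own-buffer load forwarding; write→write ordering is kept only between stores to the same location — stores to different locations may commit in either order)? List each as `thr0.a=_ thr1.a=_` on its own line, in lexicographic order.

outcome vector order: (thr0.a,thr1.a)
|PSO outcomes| = 4

thr0.a=1 thr1.a=0
thr0.a=1 thr1.a=2
thr0.a=2 thr1.a=0
thr0.a=2 thr1.a=2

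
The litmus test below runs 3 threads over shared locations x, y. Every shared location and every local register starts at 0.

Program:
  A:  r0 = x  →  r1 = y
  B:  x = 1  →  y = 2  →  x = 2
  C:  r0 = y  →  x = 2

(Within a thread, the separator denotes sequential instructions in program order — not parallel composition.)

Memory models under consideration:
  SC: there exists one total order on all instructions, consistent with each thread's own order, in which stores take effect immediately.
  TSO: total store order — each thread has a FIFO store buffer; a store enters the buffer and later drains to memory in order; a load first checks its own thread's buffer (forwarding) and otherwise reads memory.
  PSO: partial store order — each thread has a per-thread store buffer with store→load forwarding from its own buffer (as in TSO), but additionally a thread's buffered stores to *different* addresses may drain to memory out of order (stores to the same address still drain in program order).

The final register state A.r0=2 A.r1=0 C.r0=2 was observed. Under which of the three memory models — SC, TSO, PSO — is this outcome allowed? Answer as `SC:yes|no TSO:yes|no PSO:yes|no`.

outcome vector order: (A.r0,A.r1,C.r0)
SC: 11 outcomes — {(0,0,0) (0,0,2) (0,2,0) (0,2,2) (1,0,0) (1,0,2) (1,2,0) (1,2,2) (2,0,0) (2,2,0) (2,2,2)}
TSO: 11 outcomes — {(0,0,0) (0,0,2) (0,2,0) (0,2,2) (1,0,0) (1,0,2) (1,2,0) (1,2,2) (2,0,0) (2,2,0) (2,2,2)}
PSO: 12 outcomes — {(0,0,0) (0,0,2) (0,2,0) (0,2,2) (1,0,0) (1,0,2) (1,2,0) (1,2,2) (2,0,0) (2,0,2) (2,2,0) (2,2,2)}
target (2,0,2) ∈ {PSO}

SC:no TSO:no PSO:yes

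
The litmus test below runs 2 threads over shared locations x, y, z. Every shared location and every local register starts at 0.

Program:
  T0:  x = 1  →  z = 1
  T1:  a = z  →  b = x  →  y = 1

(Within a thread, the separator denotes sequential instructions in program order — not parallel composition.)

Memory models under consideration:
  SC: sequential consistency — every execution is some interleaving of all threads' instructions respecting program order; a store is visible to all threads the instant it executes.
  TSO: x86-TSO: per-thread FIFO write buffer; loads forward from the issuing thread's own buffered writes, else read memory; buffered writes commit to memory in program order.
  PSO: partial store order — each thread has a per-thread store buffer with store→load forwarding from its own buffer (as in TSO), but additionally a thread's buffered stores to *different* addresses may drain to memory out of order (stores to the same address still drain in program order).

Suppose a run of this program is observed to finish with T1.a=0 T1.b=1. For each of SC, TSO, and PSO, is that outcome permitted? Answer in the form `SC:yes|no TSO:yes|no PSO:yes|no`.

SC:yes TSO:yes PSO:yes

outcome vector order: (T1.a,T1.b)
under SC → <0 0>; <0 1>; <1 1>
under TSO → <0 0>; <0 1>; <1 1>
under PSO → <0 0>; <0 1>; <1 0>; <1 1>
target <0 1> ∈ {SC,TSO,PSO}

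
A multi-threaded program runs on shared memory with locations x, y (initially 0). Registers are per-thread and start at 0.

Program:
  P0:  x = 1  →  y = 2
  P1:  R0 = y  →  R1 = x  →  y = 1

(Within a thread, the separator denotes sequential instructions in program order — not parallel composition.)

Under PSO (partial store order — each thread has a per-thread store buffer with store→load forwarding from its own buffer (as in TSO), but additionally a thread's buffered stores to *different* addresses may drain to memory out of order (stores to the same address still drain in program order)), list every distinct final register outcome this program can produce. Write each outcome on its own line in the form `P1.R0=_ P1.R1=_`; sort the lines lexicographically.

P1.R0=0 P1.R1=0
P1.R0=0 P1.R1=1
P1.R0=2 P1.R1=0
P1.R0=2 P1.R1=1

outcome vector order: (P1.R0,P1.R1)
|PSO outcomes| = 4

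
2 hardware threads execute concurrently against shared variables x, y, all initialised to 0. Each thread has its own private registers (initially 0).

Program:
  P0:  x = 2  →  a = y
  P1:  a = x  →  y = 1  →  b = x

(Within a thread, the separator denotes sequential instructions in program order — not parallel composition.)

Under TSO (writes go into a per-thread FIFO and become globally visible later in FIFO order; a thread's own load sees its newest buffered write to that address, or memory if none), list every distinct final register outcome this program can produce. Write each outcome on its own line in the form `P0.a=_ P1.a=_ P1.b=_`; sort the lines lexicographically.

outcome vector order: (P0.a,P1.a,P1.b)
|TSO outcomes| = 6

P0.a=0 P1.a=0 P1.b=0
P0.a=0 P1.a=0 P1.b=2
P0.a=0 P1.a=2 P1.b=2
P0.a=1 P1.a=0 P1.b=0
P0.a=1 P1.a=0 P1.b=2
P0.a=1 P1.a=2 P1.b=2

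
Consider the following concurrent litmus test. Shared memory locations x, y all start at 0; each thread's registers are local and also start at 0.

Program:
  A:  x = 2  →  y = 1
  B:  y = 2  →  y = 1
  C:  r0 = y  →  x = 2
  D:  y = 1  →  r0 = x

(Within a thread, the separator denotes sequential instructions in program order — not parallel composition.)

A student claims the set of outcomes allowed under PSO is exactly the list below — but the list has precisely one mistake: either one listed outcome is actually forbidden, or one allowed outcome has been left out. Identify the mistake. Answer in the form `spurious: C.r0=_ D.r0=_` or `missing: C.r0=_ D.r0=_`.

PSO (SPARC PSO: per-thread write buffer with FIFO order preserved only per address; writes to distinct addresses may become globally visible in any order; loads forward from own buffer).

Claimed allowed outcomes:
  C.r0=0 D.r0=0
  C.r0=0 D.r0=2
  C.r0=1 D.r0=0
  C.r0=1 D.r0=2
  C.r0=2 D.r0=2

outcome vector order: (C.r0,D.r0)
PSO (6): <0 0> <0 2> <1 0> <1 2> <2 0> <2 2>
PSO∖claimed = {<2 0>}

missing: C.r0=2 D.r0=0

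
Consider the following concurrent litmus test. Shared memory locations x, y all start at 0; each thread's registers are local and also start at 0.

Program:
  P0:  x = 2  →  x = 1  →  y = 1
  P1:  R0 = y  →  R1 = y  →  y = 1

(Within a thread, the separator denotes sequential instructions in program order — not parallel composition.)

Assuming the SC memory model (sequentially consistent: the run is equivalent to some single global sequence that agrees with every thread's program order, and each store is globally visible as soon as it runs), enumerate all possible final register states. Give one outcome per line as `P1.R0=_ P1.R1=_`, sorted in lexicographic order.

outcome vector order: (P1.R0,P1.R1)
|SC outcomes| = 3

P1.R0=0 P1.R1=0
P1.R0=0 P1.R1=1
P1.R0=1 P1.R1=1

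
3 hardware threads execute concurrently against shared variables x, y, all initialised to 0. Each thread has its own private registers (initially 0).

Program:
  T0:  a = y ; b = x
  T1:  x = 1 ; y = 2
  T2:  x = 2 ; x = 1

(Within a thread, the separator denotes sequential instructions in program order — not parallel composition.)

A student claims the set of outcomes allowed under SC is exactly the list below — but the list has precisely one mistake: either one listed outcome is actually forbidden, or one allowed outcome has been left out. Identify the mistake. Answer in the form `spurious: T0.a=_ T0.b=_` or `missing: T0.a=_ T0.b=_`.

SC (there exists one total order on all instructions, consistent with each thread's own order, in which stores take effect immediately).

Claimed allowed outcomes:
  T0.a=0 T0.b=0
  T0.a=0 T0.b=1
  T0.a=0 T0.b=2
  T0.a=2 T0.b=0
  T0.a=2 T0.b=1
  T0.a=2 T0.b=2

outcome vector order: (T0.a,T0.b)
under SC → <0 0>; <0 1>; <0 2>; <2 1>; <2 2>
claimed∖SC = {<2 0>}

spurious: T0.a=2 T0.b=0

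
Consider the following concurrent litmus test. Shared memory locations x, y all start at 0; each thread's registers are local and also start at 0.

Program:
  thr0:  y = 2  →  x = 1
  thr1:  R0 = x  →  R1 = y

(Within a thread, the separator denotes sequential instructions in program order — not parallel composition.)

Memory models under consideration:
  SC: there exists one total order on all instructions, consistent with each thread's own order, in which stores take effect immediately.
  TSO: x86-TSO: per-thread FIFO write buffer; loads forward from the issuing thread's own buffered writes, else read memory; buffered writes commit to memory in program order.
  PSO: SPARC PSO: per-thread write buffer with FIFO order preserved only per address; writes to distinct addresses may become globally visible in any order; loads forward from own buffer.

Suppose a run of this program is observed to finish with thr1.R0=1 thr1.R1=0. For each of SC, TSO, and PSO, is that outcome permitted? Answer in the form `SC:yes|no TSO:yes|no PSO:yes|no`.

outcome vector order: (thr1.R0,thr1.R1)
under SC → 0/0; 0/2; 1/2
under TSO → 0/0; 0/2; 1/2
under PSO → 0/0; 0/2; 1/0; 1/2
target 1/0 ∈ {PSO}

SC:no TSO:no PSO:yes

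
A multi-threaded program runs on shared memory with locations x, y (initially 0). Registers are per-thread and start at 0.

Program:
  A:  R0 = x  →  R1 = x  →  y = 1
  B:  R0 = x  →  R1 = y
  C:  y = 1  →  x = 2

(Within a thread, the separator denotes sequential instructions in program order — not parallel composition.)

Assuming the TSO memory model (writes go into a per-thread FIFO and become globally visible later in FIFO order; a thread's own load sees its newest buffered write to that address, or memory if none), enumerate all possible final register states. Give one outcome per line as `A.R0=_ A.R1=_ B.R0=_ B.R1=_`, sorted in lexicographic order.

A.R0=0 A.R1=0 B.R0=0 B.R1=0
A.R0=0 A.R1=0 B.R0=0 B.R1=1
A.R0=0 A.R1=0 B.R0=2 B.R1=1
A.R0=0 A.R1=2 B.R0=0 B.R1=0
A.R0=0 A.R1=2 B.R0=0 B.R1=1
A.R0=0 A.R1=2 B.R0=2 B.R1=1
A.R0=2 A.R1=2 B.R0=0 B.R1=0
A.R0=2 A.R1=2 B.R0=0 B.R1=1
A.R0=2 A.R1=2 B.R0=2 B.R1=1

outcome vector order: (A.R0,A.R1,B.R0,B.R1)
|TSO outcomes| = 9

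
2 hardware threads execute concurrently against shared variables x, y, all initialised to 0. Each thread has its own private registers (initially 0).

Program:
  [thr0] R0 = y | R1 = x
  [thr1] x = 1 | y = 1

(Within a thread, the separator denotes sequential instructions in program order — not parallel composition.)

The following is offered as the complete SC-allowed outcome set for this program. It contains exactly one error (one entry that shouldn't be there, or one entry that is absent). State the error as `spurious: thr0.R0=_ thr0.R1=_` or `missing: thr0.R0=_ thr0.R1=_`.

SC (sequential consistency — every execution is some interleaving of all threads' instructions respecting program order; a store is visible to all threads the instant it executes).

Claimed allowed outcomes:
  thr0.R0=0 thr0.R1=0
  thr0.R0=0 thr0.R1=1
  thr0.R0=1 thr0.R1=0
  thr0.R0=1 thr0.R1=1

outcome vector order: (thr0.R0,thr0.R1)
[SC] allowed = {00, 01, 11}
claimed∖SC = {10}

spurious: thr0.R0=1 thr0.R1=0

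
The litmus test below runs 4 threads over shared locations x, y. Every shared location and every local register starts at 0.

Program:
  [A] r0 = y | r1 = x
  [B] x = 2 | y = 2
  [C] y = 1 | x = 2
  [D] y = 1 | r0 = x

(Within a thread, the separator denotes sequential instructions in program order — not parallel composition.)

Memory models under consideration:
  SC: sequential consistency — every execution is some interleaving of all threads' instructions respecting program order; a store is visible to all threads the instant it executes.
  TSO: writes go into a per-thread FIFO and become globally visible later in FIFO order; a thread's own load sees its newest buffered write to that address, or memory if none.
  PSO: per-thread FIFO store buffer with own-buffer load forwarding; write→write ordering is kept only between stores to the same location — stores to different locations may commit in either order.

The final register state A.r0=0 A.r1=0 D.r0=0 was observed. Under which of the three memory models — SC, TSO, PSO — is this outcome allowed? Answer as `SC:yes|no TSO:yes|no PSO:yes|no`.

outcome vector order: (A.r0,A.r1,D.r0)
SC (10): <0 0 0>; <0 0 2>; <0 2 0>; <0 2 2>; <1 0 0>; <1 0 2>; <1 2 0>; <1 2 2>; <2 2 0>; <2 2 2>
TSO (10): <0 0 0>; <0 0 2>; <0 2 0>; <0 2 2>; <1 0 0>; <1 0 2>; <1 2 0>; <1 2 2>; <2 2 0>; <2 2 2>
PSO (12): <0 0 0>; <0 0 2>; <0 2 0>; <0 2 2>; <1 0 0>; <1 0 2>; <1 2 0>; <1 2 2>; <2 0 0>; <2 0 2>; <2 2 0>; <2 2 2>
target <0 0 0> ∈ {SC,TSO,PSO}

SC:yes TSO:yes PSO:yes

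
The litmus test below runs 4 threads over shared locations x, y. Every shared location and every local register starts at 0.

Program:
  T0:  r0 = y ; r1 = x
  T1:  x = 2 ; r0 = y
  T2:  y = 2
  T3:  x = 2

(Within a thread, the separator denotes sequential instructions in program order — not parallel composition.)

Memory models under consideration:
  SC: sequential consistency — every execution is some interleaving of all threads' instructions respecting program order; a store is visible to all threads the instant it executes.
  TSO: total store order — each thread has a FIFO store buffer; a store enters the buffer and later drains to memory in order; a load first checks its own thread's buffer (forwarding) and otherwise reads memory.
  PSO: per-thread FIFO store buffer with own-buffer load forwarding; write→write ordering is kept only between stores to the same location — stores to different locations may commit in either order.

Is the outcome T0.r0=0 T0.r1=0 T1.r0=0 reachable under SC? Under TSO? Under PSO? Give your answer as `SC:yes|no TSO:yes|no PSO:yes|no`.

SC:yes TSO:yes PSO:yes

outcome vector order: (T0.r0,T0.r1,T1.r0)
SC (7): <0 0 0>; <0 0 2>; <0 2 0>; <0 2 2>; <2 0 2>; <2 2 0>; <2 2 2>
TSO (8): <0 0 0>; <0 0 2>; <0 2 0>; <0 2 2>; <2 0 0>; <2 0 2>; <2 2 0>; <2 2 2>
PSO (8): <0 0 0>; <0 0 2>; <0 2 0>; <0 2 2>; <2 0 0>; <2 0 2>; <2 2 0>; <2 2 2>
target <0 0 0> ∈ {SC,TSO,PSO}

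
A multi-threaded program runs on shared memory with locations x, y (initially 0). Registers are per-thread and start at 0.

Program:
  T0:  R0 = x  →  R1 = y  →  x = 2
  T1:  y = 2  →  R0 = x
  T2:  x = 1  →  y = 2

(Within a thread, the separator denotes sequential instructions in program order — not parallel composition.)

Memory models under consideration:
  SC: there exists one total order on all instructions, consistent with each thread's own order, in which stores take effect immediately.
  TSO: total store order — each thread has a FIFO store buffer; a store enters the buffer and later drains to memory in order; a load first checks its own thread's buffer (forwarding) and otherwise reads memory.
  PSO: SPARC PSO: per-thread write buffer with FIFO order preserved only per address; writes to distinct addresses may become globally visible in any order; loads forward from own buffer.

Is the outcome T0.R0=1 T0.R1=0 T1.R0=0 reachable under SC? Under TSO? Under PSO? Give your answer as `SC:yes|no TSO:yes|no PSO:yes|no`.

outcome vector order: (T0.R0,T0.R1,T1.R0)
SC (11): (0,0,0); (0,0,1); (0,0,2); (0,2,0); (0,2,1); (0,2,2); (1,0,1); (1,0,2); (1,2,0); (1,2,1); (1,2,2)
TSO (12): (0,0,0); (0,0,1); (0,0,2); (0,2,0); (0,2,1); (0,2,2); (1,0,0); (1,0,1); (1,0,2); (1,2,0); (1,2,1); (1,2,2)
PSO (12): (0,0,0); (0,0,1); (0,0,2); (0,2,0); (0,2,1); (0,2,2); (1,0,0); (1,0,1); (1,0,2); (1,2,0); (1,2,1); (1,2,2)
target (1,0,0) ∈ {TSO,PSO}

SC:no TSO:yes PSO:yes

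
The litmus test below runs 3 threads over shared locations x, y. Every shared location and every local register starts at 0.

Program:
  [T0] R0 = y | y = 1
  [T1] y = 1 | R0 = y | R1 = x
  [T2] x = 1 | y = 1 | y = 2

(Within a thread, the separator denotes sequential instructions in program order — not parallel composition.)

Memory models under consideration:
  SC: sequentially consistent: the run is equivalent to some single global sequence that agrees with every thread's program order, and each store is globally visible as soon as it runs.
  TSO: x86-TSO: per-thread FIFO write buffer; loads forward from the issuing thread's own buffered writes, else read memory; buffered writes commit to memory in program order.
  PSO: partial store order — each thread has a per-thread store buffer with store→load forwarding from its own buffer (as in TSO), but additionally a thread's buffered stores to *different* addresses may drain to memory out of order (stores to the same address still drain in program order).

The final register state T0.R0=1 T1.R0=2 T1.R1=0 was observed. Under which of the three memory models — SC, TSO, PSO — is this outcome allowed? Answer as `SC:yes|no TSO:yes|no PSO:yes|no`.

SC:no TSO:no PSO:yes

outcome vector order: (T0.R0,T1.R0,T1.R1)
[SC] allowed = {(0,1,0); (0,1,1); (0,2,1); (1,1,0); (1,1,1); (1,2,1); (2,1,0); (2,1,1); (2,2,1)}
[TSO] allowed = {(0,1,0); (0,1,1); (0,2,1); (1,1,0); (1,1,1); (1,2,1); (2,1,0); (2,1,1); (2,2,1)}
[PSO] allowed = {(0,1,0); (0,1,1); (0,2,0); (0,2,1); (1,1,0); (1,1,1); (1,2,0); (1,2,1); (2,1,0); (2,1,1); (2,2,0); (2,2,1)}
target (1,2,0) ∈ {PSO}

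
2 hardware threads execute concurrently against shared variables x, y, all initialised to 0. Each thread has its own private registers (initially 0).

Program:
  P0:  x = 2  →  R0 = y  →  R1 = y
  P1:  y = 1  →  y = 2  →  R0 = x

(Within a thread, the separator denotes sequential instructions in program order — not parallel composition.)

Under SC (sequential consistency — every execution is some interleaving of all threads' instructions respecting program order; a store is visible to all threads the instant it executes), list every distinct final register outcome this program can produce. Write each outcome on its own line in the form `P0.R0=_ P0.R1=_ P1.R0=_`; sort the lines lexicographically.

P0.R0=0 P0.R1=0 P1.R0=2
P0.R0=0 P0.R1=1 P1.R0=2
P0.R0=0 P0.R1=2 P1.R0=2
P0.R0=1 P0.R1=1 P1.R0=2
P0.R0=1 P0.R1=2 P1.R0=2
P0.R0=2 P0.R1=2 P1.R0=0
P0.R0=2 P0.R1=2 P1.R0=2

outcome vector order: (P0.R0,P0.R1,P1.R0)
|SC outcomes| = 7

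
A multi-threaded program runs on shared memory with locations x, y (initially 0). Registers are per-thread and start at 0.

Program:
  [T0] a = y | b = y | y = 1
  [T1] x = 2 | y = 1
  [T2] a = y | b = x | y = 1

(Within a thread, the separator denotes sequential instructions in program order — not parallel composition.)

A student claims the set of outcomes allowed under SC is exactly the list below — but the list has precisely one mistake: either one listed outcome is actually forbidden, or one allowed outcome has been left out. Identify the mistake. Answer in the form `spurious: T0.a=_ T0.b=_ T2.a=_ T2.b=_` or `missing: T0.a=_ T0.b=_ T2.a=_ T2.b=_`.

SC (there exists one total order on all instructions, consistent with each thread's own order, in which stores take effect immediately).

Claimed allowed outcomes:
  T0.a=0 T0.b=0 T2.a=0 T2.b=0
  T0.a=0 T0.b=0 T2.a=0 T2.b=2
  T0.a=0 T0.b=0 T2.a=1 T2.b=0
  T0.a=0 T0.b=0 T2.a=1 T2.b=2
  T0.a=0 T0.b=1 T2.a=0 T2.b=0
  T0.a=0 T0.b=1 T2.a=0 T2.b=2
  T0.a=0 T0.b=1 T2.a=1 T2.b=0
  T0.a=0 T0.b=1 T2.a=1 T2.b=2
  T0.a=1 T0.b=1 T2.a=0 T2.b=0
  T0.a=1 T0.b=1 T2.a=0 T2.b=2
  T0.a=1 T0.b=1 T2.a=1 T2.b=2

outcome vector order: (T0.a,T0.b,T2.a,T2.b)
SC: 10 outcomes — {(0,0,0,0), (0,0,0,2), (0,0,1,0), (0,0,1,2), (0,1,0,0), (0,1,0,2), (0,1,1,2), (1,1,0,0), (1,1,0,2), (1,1,1,2)}
claimed∖SC = {(0,1,1,0)}

spurious: T0.a=0 T0.b=1 T2.a=1 T2.b=0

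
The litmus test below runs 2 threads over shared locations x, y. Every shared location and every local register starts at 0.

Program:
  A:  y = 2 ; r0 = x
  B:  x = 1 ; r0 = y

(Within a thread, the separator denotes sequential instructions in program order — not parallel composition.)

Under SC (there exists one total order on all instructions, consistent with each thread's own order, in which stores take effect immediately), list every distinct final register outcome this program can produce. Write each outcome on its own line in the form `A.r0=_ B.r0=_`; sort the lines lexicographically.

A.r0=0 B.r0=2
A.r0=1 B.r0=0
A.r0=1 B.r0=2

outcome vector order: (A.r0,B.r0)
|SC outcomes| = 3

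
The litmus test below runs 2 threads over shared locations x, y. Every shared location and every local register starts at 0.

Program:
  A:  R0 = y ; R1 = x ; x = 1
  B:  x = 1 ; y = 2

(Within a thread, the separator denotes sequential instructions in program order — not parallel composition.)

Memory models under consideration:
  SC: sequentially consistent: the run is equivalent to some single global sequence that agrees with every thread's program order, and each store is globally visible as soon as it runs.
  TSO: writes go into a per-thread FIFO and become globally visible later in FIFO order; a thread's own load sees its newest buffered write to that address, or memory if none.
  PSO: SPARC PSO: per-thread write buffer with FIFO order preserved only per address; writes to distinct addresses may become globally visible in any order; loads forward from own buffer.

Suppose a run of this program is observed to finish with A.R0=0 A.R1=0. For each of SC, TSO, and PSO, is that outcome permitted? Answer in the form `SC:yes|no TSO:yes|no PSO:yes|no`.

SC:yes TSO:yes PSO:yes

outcome vector order: (A.R0,A.R1)
[SC] allowed = {00, 01, 21}
[TSO] allowed = {00, 01, 21}
[PSO] allowed = {00, 01, 20, 21}
target 00 ∈ {SC,TSO,PSO}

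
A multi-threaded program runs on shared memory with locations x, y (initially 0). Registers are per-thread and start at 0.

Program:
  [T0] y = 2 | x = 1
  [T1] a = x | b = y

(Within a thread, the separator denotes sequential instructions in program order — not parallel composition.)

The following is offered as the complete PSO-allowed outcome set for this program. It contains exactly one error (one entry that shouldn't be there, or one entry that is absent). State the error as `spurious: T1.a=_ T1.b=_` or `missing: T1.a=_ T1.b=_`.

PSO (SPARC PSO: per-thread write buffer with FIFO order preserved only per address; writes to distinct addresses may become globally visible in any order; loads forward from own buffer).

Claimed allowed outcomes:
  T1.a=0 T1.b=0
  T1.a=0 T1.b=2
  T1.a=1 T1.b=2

outcome vector order: (T1.a,T1.b)
PSO: 4 outcomes — {<0 0> <0 2> <1 0> <1 2>}
PSO∖claimed = {<1 0>}

missing: T1.a=1 T1.b=0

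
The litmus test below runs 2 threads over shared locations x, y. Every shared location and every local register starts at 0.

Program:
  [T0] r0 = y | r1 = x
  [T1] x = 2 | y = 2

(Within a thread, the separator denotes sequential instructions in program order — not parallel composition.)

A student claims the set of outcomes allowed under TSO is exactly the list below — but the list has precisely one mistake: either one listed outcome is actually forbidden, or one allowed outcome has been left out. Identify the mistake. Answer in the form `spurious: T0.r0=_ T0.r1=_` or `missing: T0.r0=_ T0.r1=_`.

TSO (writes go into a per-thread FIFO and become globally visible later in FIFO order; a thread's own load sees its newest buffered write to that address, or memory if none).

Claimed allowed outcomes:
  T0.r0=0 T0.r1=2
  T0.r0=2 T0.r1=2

outcome vector order: (T0.r0,T0.r1)
under TSO → 00; 02; 22
TSO∖claimed = {00}

missing: T0.r0=0 T0.r1=0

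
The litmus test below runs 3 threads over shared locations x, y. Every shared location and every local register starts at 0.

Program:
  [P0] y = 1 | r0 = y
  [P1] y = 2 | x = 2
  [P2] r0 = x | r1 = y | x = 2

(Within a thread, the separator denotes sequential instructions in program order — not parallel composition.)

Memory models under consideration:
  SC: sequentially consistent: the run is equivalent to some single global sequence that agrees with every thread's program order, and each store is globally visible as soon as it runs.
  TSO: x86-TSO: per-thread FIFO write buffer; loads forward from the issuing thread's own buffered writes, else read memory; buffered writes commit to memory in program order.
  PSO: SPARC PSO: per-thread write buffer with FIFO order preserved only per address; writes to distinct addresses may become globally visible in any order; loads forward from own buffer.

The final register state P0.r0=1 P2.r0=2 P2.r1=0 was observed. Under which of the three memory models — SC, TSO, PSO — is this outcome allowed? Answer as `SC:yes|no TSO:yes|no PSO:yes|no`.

outcome vector order: (P0.r0,P2.r0,P2.r1)
SC: 9 outcomes — {<1 0 0>; <1 0 1>; <1 0 2>; <1 2 1>; <1 2 2>; <2 0 0>; <2 0 1>; <2 0 2>; <2 2 2>}
TSO: 9 outcomes — {<1 0 0>; <1 0 1>; <1 0 2>; <1 2 1>; <1 2 2>; <2 0 0>; <2 0 1>; <2 0 2>; <2 2 2>}
PSO: 12 outcomes — {<1 0 0>; <1 0 1>; <1 0 2>; <1 2 0>; <1 2 1>; <1 2 2>; <2 0 0>; <2 0 1>; <2 0 2>; <2 2 0>; <2 2 1>; <2 2 2>}
target <1 2 0> ∈ {PSO}

SC:no TSO:no PSO:yes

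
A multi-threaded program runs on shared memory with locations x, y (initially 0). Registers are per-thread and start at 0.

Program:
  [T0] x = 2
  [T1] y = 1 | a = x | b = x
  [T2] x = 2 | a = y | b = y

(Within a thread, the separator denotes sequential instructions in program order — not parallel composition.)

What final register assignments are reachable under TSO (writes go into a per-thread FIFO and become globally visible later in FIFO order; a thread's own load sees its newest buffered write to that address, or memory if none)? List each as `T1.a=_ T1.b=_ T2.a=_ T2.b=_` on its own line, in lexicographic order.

T1.a=0 T1.b=0 T2.a=0 T2.b=0
T1.a=0 T1.b=0 T2.a=0 T2.b=1
T1.a=0 T1.b=0 T2.a=1 T2.b=1
T1.a=0 T1.b=2 T2.a=0 T2.b=0
T1.a=0 T1.b=2 T2.a=0 T2.b=1
T1.a=0 T1.b=2 T2.a=1 T2.b=1
T1.a=2 T1.b=2 T2.a=0 T2.b=0
T1.a=2 T1.b=2 T2.a=0 T2.b=1
T1.a=2 T1.b=2 T2.a=1 T2.b=1

outcome vector order: (T1.a,T1.b,T2.a,T2.b)
|TSO outcomes| = 9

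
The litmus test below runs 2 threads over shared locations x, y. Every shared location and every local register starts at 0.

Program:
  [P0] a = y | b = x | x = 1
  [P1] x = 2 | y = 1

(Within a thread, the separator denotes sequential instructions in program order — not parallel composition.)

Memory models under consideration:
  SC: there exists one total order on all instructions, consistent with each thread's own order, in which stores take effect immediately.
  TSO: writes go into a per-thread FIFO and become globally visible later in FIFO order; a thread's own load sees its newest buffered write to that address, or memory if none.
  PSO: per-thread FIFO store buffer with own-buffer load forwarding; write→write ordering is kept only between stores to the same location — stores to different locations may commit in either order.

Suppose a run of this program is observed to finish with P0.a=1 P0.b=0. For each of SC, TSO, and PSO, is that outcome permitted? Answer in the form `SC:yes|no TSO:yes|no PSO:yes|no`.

SC:no TSO:no PSO:yes

outcome vector order: (P0.a,P0.b)
SC (3): 0/0; 0/2; 1/2
TSO (3): 0/0; 0/2; 1/2
PSO (4): 0/0; 0/2; 1/0; 1/2
target 1/0 ∈ {PSO}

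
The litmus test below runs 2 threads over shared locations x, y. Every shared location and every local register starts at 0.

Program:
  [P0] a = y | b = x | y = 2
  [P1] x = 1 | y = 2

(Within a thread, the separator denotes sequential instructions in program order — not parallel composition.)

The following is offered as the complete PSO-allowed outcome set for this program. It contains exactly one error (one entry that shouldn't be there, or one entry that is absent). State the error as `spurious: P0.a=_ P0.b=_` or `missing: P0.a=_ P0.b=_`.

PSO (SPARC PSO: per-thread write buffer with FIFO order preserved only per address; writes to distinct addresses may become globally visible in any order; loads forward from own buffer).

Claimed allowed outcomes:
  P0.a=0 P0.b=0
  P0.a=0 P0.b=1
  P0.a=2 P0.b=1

missing: P0.a=2 P0.b=0

outcome vector order: (P0.a,P0.b)
[PSO] allowed = {<0 0>; <0 1>; <2 0>; <2 1>}
PSO∖claimed = {<2 0>}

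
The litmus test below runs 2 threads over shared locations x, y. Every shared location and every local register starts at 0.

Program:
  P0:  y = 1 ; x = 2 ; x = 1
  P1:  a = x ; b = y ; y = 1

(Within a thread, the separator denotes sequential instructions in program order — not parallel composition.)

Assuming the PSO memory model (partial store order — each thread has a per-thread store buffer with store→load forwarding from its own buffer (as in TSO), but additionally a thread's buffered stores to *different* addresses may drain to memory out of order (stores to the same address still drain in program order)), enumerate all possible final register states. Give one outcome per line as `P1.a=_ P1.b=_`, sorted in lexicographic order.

P1.a=0 P1.b=0
P1.a=0 P1.b=1
P1.a=1 P1.b=0
P1.a=1 P1.b=1
P1.a=2 P1.b=0
P1.a=2 P1.b=1

outcome vector order: (P1.a,P1.b)
|PSO outcomes| = 6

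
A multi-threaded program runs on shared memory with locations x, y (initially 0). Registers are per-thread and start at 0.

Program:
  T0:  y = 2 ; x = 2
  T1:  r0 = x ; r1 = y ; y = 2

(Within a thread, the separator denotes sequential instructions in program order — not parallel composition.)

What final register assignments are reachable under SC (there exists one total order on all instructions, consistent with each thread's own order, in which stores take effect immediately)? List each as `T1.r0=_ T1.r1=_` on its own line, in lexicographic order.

T1.r0=0 T1.r1=0
T1.r0=0 T1.r1=2
T1.r0=2 T1.r1=2

outcome vector order: (T1.r0,T1.r1)
|SC outcomes| = 3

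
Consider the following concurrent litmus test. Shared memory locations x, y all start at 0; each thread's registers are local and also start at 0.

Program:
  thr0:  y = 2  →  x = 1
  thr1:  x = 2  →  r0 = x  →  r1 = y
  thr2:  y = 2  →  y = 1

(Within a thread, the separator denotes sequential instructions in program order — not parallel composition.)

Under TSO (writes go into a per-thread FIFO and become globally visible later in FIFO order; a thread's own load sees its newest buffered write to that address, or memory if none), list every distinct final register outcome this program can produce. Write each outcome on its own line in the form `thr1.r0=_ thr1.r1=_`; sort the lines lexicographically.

outcome vector order: (thr1.r0,thr1.r1)
|TSO outcomes| = 5

thr1.r0=1 thr1.r1=1
thr1.r0=1 thr1.r1=2
thr1.r0=2 thr1.r1=0
thr1.r0=2 thr1.r1=1
thr1.r0=2 thr1.r1=2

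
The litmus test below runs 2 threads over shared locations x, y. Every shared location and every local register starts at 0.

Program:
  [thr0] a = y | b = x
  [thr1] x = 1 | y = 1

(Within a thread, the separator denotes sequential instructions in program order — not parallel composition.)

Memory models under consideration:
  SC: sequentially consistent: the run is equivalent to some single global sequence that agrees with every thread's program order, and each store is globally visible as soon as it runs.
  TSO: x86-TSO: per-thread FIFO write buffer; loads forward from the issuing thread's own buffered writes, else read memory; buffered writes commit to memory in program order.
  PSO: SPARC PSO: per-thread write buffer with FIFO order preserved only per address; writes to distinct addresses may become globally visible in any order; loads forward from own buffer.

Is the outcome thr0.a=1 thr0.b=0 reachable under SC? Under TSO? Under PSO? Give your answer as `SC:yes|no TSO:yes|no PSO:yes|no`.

outcome vector order: (thr0.a,thr0.b)
under SC → 0/0; 0/1; 1/1
under TSO → 0/0; 0/1; 1/1
under PSO → 0/0; 0/1; 1/0; 1/1
target 1/0 ∈ {PSO}

SC:no TSO:no PSO:yes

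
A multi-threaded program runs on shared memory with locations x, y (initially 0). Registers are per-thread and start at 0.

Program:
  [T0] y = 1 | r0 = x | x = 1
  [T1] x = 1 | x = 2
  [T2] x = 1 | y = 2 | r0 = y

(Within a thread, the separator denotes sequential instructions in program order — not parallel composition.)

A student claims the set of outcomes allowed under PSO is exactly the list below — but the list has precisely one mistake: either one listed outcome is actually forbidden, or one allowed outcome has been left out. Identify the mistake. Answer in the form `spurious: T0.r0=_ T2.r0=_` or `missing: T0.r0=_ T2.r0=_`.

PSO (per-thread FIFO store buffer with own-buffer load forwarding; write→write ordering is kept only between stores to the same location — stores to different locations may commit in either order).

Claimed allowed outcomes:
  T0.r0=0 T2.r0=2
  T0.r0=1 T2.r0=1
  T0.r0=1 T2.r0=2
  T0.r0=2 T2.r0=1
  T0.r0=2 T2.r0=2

missing: T0.r0=0 T2.r0=1

outcome vector order: (T0.r0,T2.r0)
[PSO] allowed = {0/1; 0/2; 1/1; 1/2; 2/1; 2/2}
PSO∖claimed = {0/1}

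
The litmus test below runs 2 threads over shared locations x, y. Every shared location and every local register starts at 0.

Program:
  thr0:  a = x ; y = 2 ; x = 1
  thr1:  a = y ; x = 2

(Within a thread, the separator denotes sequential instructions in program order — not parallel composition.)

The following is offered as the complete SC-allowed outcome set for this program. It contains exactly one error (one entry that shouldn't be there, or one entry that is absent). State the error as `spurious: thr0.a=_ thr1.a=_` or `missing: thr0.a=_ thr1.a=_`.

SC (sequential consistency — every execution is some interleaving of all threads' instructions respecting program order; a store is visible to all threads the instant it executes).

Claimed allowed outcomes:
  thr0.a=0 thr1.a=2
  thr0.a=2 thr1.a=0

missing: thr0.a=0 thr1.a=0

outcome vector order: (thr0.a,thr1.a)
under SC → 0/0, 0/2, 2/0
SC∖claimed = {0/0}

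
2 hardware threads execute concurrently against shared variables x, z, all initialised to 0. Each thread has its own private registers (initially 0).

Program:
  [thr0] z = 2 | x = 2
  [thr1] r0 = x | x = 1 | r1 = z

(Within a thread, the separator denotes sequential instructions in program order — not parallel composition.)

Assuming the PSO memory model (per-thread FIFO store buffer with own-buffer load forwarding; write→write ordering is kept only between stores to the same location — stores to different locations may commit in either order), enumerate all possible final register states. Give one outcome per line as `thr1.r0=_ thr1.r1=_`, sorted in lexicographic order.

outcome vector order: (thr1.r0,thr1.r1)
|PSO outcomes| = 4

thr1.r0=0 thr1.r1=0
thr1.r0=0 thr1.r1=2
thr1.r0=2 thr1.r1=0
thr1.r0=2 thr1.r1=2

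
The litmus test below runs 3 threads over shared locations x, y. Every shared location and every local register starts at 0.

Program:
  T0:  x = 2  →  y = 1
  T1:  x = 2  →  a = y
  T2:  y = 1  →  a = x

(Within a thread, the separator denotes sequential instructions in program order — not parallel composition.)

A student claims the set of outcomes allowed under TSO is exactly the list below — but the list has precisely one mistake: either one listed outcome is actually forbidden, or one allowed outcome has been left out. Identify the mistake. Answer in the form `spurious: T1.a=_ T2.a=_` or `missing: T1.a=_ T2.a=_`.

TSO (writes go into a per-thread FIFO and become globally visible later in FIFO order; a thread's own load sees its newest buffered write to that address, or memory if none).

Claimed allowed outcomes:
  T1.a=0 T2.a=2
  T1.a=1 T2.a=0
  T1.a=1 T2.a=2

outcome vector order: (T1.a,T2.a)
TSO (4): 0/0, 0/2, 1/0, 1/2
TSO∖claimed = {0/0}

missing: T1.a=0 T2.a=0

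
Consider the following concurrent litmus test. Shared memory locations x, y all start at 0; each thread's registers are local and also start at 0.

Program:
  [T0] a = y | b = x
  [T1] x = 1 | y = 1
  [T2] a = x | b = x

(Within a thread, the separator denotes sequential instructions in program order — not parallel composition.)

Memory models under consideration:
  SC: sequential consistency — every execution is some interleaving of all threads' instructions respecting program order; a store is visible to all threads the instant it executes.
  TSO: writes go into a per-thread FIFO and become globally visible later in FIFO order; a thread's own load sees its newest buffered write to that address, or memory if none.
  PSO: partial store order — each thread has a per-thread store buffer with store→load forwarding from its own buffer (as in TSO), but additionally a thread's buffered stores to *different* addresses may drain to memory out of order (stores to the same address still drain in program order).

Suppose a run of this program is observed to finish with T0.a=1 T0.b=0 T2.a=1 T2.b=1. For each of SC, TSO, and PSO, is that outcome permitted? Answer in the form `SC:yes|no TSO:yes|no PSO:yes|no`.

outcome vector order: (T0.a,T0.b,T2.a,T2.b)
under SC → 0000, 0001, 0011, 0100, 0101, 0111, 1100, 1101, 1111
under TSO → 0000, 0001, 0011, 0100, 0101, 0111, 1100, 1101, 1111
under PSO → 0000, 0001, 0011, 0100, 0101, 0111, 1000, 1001, 1011, 1100, 1101, 1111
target 1011 ∈ {PSO}

SC:no TSO:no PSO:yes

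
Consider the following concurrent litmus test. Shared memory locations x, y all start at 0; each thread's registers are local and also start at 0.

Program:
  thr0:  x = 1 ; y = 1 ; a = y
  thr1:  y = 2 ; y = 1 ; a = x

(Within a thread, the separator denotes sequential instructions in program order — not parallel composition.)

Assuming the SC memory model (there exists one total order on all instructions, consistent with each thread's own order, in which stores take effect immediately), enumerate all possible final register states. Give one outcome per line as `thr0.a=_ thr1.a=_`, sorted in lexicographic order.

thr0.a=1 thr1.a=0
thr0.a=1 thr1.a=1
thr0.a=2 thr1.a=1

outcome vector order: (thr0.a,thr1.a)
|SC outcomes| = 3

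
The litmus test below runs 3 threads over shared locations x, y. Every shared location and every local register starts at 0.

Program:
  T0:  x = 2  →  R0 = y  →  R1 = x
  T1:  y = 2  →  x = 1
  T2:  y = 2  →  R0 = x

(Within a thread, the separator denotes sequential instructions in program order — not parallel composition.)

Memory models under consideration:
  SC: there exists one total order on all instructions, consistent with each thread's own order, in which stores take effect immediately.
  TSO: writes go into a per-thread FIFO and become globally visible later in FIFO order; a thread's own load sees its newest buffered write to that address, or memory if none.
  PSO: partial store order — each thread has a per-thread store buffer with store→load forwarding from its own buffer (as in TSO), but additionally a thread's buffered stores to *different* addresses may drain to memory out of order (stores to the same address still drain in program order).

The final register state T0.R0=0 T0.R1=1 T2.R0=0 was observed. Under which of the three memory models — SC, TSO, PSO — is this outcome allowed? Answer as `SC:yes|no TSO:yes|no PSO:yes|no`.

SC:no TSO:yes PSO:yes

outcome vector order: (T0.R0,T0.R1,T2.R0)
[SC] allowed = {<0 1 1>, <0 1 2>, <0 2 1>, <0 2 2>, <2 1 0>, <2 1 1>, <2 1 2>, <2 2 0>, <2 2 1>, <2 2 2>}
[TSO] allowed = {<0 1 0>, <0 1 1>, <0 1 2>, <0 2 0>, <0 2 1>, <0 2 2>, <2 1 0>, <2 1 1>, <2 1 2>, <2 2 0>, <2 2 1>, <2 2 2>}
[PSO] allowed = {<0 1 0>, <0 1 1>, <0 1 2>, <0 2 0>, <0 2 1>, <0 2 2>, <2 1 0>, <2 1 1>, <2 1 2>, <2 2 0>, <2 2 1>, <2 2 2>}
target <0 1 0> ∈ {TSO,PSO}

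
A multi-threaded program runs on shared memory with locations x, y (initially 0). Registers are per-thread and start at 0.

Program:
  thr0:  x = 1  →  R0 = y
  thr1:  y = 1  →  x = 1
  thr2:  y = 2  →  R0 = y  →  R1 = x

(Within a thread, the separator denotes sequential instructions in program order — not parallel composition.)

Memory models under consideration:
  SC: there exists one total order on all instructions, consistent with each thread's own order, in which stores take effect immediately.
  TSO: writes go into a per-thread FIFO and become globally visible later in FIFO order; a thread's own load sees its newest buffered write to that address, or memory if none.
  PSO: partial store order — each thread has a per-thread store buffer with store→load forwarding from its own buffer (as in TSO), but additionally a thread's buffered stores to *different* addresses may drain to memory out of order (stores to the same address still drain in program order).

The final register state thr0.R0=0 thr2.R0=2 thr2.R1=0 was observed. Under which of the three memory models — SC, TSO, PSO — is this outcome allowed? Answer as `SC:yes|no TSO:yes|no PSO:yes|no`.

SC:no TSO:yes PSO:yes

outcome vector order: (thr0.R0,thr2.R0,thr2.R1)
[SC] allowed = {(0,1,1); (0,2,1); (1,1,0); (1,1,1); (1,2,0); (1,2,1); (2,1,1); (2,2,0); (2,2,1)}
[TSO] allowed = {(0,1,0); (0,1,1); (0,2,0); (0,2,1); (1,1,0); (1,1,1); (1,2,0); (1,2,1); (2,1,0); (2,1,1); (2,2,0); (2,2,1)}
[PSO] allowed = {(0,1,0); (0,1,1); (0,2,0); (0,2,1); (1,1,0); (1,1,1); (1,2,0); (1,2,1); (2,1,0); (2,1,1); (2,2,0); (2,2,1)}
target (0,2,0) ∈ {TSO,PSO}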